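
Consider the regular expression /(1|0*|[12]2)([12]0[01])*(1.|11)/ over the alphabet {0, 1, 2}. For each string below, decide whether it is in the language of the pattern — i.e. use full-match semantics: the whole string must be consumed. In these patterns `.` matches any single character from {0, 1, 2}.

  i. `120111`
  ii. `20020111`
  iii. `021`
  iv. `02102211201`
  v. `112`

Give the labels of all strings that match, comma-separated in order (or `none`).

i, ii, v

i. `120111` → match
ii. `20020111` → match
iii. `021` → no match
iv. `02102211201` → no match
v. `112` → match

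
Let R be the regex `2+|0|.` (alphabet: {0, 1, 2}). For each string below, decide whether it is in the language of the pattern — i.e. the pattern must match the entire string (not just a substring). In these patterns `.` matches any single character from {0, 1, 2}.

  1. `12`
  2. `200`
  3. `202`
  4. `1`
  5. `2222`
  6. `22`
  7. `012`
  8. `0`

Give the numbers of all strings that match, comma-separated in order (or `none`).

4, 5, 6, 8

1. `12` → no match
2. `200` → no match
3. `202` → no match
4. `1` → match
5. `2222` → match
6. `22` → match
7. `012` → no match
8. `0` → match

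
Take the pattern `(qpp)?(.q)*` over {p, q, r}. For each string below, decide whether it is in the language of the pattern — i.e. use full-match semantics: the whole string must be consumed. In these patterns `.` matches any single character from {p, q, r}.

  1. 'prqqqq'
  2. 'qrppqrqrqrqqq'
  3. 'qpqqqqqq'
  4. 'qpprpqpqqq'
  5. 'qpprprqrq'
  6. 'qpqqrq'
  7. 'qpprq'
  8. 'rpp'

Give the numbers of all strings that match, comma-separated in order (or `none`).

1. 'prqqqq' → no match
2 → no match
3. 'qpqqqqqq' → no match
4. 'qpprpqpqqq' → no match
5. 'qpprprqrq' → no match
6. 'qpqqrq' → no match
7. 'qpprq' → match
8. 'rpp' → no match

7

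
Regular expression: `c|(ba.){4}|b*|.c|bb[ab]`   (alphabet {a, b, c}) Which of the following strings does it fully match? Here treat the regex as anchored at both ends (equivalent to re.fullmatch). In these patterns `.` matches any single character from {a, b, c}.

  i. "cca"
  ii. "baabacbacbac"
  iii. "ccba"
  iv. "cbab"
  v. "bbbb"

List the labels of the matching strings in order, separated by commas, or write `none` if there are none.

i. "cca" → no match
ii. "baabacbacbac" → match
iii. "ccba" → no match
iv. "cbab" → no match
v. "bbbb" → match

ii, v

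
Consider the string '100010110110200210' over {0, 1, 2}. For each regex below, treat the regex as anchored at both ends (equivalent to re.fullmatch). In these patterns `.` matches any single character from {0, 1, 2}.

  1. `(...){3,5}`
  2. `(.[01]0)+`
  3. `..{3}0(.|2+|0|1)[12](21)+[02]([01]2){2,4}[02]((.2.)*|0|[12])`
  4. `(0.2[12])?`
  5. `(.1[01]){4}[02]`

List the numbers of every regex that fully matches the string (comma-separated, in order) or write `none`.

2

1 → no match
2 → match
3 → no match
4 → no match
5 → no match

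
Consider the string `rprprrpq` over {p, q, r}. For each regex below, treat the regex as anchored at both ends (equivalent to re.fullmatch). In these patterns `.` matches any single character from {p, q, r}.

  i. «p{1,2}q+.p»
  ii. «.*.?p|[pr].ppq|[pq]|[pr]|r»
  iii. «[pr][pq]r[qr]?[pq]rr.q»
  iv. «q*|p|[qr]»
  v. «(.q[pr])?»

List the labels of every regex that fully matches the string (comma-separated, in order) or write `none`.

i → no match — must start with `p`
ii → no match
iii → match
iv → no match
v → no match

iii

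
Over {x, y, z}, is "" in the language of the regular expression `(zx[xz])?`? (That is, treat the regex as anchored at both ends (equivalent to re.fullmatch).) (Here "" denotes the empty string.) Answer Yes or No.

Yes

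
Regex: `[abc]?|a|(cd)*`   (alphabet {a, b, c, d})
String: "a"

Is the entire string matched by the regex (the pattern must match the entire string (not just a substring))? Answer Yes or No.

Yes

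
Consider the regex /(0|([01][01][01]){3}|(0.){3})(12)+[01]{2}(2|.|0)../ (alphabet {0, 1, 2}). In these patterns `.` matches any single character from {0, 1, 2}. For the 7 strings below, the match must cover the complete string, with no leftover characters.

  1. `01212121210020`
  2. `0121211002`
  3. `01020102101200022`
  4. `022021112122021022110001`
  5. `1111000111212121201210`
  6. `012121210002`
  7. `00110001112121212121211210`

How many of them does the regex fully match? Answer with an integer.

1 → match
2 → match
3 → no match
4 → no match
5 → match
6 → match
7 → match
Total matched: 5

5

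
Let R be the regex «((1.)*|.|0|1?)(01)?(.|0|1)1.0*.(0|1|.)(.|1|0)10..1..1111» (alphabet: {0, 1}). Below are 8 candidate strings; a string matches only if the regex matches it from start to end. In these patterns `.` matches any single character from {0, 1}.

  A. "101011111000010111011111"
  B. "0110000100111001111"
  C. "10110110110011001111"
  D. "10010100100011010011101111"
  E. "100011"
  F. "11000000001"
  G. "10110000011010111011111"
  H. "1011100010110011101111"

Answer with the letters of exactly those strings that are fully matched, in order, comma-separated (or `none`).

A → match
B → no match
C → no match
D → no match
E → no match — must end with "1111"
F → no match — must end with "1111"
G → match
H → match

A, G, H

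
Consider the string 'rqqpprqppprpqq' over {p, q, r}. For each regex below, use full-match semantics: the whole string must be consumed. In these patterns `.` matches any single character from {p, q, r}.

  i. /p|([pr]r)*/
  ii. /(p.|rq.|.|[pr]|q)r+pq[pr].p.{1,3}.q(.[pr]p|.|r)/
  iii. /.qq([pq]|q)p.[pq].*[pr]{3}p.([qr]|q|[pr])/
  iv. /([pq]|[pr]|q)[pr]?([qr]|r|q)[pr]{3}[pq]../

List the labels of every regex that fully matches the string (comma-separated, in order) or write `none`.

i → no match
ii → no match
iii → match
iv → no match

iii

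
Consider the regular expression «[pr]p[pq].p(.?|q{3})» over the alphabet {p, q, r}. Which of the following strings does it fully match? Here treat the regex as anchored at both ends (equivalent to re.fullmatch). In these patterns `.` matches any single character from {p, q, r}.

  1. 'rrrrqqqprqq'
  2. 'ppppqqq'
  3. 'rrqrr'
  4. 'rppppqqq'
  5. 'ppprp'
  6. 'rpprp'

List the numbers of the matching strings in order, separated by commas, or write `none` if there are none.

1 → no match
2 → no match
3 → no match
4 → match
5 → match
6 → match

4, 5, 6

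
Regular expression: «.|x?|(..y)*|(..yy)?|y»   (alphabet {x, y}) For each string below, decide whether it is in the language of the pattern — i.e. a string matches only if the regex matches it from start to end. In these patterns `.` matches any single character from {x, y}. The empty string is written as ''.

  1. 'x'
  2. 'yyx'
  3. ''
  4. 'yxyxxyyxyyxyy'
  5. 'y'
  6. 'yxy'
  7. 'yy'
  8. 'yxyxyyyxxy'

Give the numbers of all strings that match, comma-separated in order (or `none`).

1 → match
2 → no match
3 → match
4 → no match
5 → match
6 → match
7 → no match
8 → no match

1, 3, 5, 6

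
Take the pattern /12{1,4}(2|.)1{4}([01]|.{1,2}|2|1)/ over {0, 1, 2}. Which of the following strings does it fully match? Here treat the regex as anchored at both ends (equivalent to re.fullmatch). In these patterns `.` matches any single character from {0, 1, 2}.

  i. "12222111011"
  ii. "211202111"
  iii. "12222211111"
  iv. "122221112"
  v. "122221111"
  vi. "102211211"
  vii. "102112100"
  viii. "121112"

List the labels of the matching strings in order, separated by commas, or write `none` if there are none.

iii

i → no match
ii → no match — must start with "12"
iii → match
iv → no match
v → no match
vi → no match — must start with "12"
vii → no match — must start with "12"
viii → no match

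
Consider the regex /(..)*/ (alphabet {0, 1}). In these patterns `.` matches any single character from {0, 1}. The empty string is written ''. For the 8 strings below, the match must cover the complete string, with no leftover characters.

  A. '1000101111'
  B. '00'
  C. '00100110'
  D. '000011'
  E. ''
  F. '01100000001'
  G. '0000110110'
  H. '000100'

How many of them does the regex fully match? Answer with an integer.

A → match
B → match
C → match
D → match
E → match
F → no match
G → match
H → match
Total matched: 7

7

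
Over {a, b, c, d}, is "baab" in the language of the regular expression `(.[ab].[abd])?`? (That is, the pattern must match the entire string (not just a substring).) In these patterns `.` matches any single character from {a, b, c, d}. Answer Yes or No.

Yes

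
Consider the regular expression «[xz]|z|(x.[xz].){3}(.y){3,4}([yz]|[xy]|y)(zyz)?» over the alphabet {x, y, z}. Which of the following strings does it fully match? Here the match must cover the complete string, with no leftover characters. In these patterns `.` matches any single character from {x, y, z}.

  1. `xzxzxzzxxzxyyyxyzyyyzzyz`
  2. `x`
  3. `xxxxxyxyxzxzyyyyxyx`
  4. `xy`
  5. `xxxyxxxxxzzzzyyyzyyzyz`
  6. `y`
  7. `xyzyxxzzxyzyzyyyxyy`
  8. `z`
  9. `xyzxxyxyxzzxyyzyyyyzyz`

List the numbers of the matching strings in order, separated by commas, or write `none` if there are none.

1, 2, 3, 5, 7, 8, 9

1 → match
2 → match
3 → match
4 → no match
5 → match
6 → no match
7 → match
8 → match
9 → match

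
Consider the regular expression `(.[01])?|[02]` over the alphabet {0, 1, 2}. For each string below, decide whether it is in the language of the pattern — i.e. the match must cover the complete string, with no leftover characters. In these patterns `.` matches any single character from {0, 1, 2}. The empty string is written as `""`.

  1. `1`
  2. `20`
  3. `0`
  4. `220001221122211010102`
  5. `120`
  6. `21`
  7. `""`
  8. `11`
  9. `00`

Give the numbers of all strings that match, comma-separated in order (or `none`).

1. `1` → no match
2. `20` → match
3. `0` → match
4 → no match
5. `120` → no match
6. `21` → match
7. `""` → match
8. `11` → match
9. `00` → match

2, 3, 6, 7, 8, 9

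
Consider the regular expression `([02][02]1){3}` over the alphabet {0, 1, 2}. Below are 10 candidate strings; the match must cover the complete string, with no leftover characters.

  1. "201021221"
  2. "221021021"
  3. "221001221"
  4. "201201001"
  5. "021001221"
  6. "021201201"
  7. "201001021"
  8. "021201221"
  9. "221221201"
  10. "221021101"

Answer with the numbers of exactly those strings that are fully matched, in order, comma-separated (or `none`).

1, 2, 3, 4, 5, 6, 7, 8, 9

1 → match
2 → match
3 → match
4 → match
5 → match
6 → match
7 → match
8 → match
9 → match
10 → no match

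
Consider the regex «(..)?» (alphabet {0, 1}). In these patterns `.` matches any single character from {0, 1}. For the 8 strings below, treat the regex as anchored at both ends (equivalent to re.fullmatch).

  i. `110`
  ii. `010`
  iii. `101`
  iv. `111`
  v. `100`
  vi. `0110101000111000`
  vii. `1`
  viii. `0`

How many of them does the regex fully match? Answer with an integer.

0

i. `110` → no match
ii. `010` → no match
iii. `101` → no match
iv. `111` → no match
v. `100` → no match
vi → no match
vii. `1` → no match
viii. `0` → no match
Total matched: 0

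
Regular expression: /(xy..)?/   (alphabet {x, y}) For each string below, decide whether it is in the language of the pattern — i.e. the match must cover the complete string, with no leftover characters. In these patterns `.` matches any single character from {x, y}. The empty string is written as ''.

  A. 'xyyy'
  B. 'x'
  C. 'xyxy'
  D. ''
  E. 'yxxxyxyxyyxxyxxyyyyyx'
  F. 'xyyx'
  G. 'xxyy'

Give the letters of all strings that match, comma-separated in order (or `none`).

A, C, D, F

A. 'xyyy' → match
B. 'x' → no match
C. 'xyxy' → match
D. '' → match
E → no match
F. 'xyyx' → match
G. 'xxyy' → no match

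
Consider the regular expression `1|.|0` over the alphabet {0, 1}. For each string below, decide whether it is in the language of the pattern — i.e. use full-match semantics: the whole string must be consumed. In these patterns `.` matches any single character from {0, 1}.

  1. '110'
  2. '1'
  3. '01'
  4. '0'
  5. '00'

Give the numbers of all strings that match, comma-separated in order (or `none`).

1 → no match
2 → match
3 → no match
4 → match
5 → no match

2, 4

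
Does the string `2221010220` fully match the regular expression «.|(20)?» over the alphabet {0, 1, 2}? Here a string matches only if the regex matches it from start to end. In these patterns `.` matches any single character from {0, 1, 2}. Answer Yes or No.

No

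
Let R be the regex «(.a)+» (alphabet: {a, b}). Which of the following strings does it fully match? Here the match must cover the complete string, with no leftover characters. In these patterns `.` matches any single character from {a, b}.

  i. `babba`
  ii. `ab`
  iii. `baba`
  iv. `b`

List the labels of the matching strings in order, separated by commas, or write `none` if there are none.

iii

i → no match
ii → no match — must end with `a`
iii → match
iv → no match — must end with `a`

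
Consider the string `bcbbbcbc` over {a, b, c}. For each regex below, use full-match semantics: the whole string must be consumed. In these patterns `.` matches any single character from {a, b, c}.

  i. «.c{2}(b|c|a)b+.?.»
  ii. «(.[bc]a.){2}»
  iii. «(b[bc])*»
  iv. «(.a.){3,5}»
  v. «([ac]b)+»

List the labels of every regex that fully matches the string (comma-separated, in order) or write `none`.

i → no match
ii → no match
iii → match
iv → no match
v → no match — must end with `b`

iii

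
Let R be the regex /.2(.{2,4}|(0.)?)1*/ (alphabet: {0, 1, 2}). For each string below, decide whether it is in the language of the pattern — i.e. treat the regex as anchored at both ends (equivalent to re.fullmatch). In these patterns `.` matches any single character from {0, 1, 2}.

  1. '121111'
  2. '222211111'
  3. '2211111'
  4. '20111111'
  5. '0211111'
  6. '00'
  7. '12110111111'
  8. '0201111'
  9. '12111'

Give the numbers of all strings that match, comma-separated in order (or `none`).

1, 2, 3, 5, 7, 8, 9

1. '121111' → match
2. '222211111' → match
3. '2211111' → match
4. '20111111' → no match
5. '0211111' → match
6. '00' → no match
7. '12110111111' → match
8. '0201111' → match
9. '12111' → match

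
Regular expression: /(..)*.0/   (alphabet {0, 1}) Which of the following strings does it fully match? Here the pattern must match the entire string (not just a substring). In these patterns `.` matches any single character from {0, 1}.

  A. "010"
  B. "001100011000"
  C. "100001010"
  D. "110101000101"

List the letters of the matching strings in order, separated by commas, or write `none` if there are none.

B

A → no match
B → match
C → no match
D → no match — must end with "0"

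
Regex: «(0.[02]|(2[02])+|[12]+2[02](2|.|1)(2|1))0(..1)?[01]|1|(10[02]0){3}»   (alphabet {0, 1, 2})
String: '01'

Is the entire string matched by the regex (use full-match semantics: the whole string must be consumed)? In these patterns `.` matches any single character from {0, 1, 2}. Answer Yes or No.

No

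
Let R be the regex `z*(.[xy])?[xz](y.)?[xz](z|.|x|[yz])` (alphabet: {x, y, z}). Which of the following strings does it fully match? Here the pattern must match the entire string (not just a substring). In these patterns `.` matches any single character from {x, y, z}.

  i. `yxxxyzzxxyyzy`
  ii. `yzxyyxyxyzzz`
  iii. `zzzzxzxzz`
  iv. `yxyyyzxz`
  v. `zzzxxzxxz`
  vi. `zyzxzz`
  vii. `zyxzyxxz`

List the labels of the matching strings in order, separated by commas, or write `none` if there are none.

i → no match
ii → no match
iii → no match
iv → no match
v → no match
vi → no match
vii → match

vii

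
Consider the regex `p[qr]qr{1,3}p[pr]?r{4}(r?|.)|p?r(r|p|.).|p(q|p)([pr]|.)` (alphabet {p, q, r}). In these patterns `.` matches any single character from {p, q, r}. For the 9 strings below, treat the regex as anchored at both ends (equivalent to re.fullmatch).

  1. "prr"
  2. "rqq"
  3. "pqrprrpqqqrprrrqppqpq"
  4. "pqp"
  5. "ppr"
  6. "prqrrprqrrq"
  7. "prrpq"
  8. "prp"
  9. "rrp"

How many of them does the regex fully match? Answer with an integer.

1. "prr" → no match
2. "rqq" → match
3 → no match
4. "pqp" → match
5. "ppr" → match
6. "prqrrprqrrq" → no match
7. "prrpq" → no match
8. "prp" → no match
9. "rrp" → match
Total matched: 4

4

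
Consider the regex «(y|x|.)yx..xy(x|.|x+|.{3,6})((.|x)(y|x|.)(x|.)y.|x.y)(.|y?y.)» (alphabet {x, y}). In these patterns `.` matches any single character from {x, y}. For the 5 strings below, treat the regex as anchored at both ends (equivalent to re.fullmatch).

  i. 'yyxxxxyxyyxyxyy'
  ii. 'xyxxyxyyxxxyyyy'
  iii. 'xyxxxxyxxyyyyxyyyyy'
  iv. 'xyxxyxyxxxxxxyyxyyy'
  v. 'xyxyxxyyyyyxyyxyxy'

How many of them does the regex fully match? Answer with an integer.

5

i → match
ii → match
iii → match
iv → match
v → match
Total matched: 5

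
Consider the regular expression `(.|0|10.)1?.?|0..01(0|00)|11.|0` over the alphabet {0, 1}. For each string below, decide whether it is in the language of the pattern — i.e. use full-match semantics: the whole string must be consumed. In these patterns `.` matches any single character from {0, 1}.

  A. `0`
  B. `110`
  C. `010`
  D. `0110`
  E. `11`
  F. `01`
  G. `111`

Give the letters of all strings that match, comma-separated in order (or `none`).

A, B, C, E, F, G

A → match
B → match
C → match
D → no match
E → match
F → match
G → match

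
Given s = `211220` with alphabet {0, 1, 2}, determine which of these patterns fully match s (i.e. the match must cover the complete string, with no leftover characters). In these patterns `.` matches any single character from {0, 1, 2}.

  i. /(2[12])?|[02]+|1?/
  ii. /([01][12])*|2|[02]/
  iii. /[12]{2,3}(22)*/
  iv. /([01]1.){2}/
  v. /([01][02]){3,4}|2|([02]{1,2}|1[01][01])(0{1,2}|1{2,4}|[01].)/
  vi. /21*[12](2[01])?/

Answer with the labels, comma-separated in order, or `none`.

i → no match
ii → no match
iii → no match
iv → no match
v → no match
vi → match

vi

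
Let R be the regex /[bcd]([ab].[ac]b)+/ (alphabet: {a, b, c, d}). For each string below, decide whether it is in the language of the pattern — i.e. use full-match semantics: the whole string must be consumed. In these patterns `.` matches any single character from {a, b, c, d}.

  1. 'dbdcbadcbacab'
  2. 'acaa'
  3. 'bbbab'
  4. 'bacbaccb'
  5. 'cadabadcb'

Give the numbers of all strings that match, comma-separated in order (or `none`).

1 → match
2 → no match — must end with 'b'
3 → match
4 → no match
5 → match

1, 3, 5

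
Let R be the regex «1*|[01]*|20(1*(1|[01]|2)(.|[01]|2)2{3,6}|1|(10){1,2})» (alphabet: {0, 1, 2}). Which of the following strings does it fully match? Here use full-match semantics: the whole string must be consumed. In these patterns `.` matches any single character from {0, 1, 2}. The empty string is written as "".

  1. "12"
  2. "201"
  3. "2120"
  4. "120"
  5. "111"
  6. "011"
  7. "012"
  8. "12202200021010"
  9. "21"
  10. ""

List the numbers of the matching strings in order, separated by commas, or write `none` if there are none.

2, 5, 6, 10

1. "12" → no match
2. "201" → match
3. "2120" → no match
4. "120" → no match
5. "111" → match
6. "011" → match
7. "012" → no match
8 → no match
9. "21" → no match
10. "" → match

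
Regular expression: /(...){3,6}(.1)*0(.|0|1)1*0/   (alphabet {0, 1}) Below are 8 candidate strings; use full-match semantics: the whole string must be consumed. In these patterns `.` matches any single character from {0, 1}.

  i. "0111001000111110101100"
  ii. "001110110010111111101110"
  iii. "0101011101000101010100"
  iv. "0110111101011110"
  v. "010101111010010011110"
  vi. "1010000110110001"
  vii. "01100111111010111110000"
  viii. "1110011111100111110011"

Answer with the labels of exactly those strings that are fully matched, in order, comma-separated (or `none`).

i → no match
ii → match
iii → no match
iv → no match
v → match
vi → no match — must end with "0"
vii → no match
viii → no match — must end with "0"

ii, v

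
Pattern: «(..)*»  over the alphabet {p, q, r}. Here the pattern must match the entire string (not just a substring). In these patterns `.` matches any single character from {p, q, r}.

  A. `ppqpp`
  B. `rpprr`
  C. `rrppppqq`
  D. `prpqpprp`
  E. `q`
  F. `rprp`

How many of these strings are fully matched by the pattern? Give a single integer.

3

A → no match
B → no match
C → match
D → match
E → no match
F → match
Total matched: 3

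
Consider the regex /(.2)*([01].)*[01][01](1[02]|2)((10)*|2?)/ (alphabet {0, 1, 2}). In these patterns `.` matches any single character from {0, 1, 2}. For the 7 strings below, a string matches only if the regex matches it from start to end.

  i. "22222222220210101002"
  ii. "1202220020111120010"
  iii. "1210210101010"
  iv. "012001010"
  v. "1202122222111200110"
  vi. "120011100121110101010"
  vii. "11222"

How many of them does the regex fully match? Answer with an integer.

i → no match
ii → no match
iii → match
iv → no match
v → no match
vi → no match
vii → no match
Total matched: 1

1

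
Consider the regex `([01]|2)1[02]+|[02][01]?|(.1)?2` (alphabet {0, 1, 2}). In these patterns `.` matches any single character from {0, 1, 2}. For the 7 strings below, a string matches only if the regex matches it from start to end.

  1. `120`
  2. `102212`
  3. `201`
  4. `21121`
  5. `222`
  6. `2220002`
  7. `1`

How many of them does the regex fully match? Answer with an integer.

0

1 → no match
2 → no match
3 → no match
4 → no match
5 → no match
6 → no match
7 → no match
Total matched: 0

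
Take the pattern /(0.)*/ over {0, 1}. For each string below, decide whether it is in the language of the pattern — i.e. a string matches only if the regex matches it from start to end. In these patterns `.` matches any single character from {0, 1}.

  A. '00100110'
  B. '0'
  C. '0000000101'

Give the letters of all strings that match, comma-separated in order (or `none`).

C

A → no match
B → no match
C → match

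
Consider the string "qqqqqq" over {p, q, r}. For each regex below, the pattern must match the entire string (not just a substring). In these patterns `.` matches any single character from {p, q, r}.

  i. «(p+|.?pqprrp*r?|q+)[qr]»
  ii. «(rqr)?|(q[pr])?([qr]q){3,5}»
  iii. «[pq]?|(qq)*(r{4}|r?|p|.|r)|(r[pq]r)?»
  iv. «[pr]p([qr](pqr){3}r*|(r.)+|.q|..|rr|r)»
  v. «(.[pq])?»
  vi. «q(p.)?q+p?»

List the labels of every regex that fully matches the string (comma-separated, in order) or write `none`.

i → match
ii → match
iii → match
iv → no match
v → no match
vi → match

i, ii, iii, vi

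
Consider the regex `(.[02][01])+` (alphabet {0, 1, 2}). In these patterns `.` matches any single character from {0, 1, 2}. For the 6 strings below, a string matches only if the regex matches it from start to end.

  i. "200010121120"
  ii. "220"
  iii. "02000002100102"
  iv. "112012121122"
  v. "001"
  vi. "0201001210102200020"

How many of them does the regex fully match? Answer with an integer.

2

i. "200010121120" → no match
ii. "220" → match
iii → no match
iv. "112012121122" → no match
v. "001" → match
vi → no match
Total matched: 2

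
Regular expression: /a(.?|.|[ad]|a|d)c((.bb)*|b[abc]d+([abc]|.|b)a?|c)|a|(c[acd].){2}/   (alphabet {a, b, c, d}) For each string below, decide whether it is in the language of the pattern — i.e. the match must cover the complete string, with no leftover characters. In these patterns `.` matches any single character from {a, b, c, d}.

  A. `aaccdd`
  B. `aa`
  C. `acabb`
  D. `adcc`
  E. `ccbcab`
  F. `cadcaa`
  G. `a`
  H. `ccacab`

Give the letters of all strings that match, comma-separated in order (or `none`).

A. `aaccdd` → no match
B. `aa` → no match
C. `acabb` → match
D. `adcc` → match
E. `ccbcab` → match
F. `cadcaa` → match
G. `a` → match
H. `ccacab` → match

C, D, E, F, G, H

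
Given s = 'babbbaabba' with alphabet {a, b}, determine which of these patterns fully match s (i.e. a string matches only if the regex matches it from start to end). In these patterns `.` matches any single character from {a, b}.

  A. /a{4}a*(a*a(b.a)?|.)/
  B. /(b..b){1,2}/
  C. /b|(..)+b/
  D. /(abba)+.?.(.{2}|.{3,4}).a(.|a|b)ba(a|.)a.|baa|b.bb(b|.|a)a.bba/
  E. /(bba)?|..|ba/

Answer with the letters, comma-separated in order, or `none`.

D

A → no match — must start with 'a'
B → no match — must end with 'b'
C → no match — must end with 'b'
D → match
E → no match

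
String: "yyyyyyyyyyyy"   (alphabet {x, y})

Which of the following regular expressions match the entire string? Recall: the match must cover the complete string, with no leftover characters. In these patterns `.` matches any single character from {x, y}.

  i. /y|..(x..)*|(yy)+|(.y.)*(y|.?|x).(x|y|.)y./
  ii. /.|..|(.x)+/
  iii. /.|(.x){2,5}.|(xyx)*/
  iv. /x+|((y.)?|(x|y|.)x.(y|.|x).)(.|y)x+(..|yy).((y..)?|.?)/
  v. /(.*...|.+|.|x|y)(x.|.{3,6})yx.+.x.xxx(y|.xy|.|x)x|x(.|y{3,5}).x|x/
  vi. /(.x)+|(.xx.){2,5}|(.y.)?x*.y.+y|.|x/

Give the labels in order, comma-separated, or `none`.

i, vi

i → match
ii → no match
iii → no match
iv → no match
v → no match — must end with "x"
vi → match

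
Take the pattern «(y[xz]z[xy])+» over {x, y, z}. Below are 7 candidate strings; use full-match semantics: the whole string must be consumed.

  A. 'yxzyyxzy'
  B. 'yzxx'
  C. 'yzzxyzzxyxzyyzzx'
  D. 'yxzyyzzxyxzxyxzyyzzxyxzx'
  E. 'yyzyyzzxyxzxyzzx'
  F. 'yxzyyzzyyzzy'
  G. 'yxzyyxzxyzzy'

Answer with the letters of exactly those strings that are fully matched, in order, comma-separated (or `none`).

A. 'yxzyyxzy' → match
B. 'yzxx' → no match
C → match
D → match
E → no match
F. 'yxzyyzzyyzzy' → match
G. 'yxzyyxzxyzzy' → match

A, C, D, F, G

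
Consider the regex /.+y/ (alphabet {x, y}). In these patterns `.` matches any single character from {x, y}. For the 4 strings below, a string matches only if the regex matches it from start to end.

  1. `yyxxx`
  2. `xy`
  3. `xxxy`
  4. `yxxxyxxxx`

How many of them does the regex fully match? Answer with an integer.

2

1. `yyxxx` → no match — must end with `y`
2. `xy` → match
3. `xxxy` → match
4. `yxxxyxxxx` → no match — must end with `y`
Total matched: 2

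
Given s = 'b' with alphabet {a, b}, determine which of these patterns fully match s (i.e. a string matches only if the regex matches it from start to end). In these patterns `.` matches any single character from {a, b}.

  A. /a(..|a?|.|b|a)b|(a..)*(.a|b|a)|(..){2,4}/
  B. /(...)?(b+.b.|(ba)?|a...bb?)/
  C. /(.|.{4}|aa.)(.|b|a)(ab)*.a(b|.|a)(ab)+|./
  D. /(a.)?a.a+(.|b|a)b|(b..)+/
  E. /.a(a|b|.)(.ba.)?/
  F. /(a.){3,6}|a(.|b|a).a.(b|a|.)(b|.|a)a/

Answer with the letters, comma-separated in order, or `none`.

A → match
B → no match
C → match
D → no match
E → no match
F → no match — must start with 'a'

A, C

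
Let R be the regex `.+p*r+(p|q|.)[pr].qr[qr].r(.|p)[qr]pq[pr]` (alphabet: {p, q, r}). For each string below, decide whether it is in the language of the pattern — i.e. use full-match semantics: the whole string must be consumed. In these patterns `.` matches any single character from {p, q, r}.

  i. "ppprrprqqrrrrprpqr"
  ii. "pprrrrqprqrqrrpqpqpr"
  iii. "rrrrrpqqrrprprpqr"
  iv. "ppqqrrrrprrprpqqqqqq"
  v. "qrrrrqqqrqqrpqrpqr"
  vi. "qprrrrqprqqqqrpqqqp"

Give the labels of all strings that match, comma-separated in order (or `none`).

i → match
ii → no match
iii → match
iv → no match
v → no match
vi → no match

i, iii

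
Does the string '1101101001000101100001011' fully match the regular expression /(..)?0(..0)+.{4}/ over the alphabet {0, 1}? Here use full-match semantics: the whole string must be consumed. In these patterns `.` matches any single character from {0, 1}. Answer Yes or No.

Yes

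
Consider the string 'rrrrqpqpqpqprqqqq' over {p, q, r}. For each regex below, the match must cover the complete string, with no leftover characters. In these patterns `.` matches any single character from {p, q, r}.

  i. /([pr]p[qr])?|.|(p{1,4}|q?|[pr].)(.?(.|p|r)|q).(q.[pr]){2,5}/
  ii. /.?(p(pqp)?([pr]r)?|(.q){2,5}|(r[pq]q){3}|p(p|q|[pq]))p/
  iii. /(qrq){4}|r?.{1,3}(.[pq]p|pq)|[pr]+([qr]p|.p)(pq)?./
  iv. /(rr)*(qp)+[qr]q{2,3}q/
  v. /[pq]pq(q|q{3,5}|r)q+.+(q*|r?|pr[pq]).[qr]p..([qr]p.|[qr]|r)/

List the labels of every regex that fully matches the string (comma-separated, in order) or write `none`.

iv

i → no match
ii → no match — must end with 'p'
iii → no match
iv → match
v → no match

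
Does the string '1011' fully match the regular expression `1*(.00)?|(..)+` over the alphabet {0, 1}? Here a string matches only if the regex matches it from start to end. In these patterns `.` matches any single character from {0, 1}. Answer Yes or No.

Yes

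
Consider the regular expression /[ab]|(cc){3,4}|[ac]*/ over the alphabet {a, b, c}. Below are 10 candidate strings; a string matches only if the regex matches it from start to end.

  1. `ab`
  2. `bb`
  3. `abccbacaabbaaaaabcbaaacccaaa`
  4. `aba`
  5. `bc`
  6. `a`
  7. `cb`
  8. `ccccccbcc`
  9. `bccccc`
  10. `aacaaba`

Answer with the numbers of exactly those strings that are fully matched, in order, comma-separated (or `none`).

6

1 → no match
2 → no match
3 → no match
4 → no match
5 → no match
6 → match
7 → no match
8 → no match
9 → no match
10 → no match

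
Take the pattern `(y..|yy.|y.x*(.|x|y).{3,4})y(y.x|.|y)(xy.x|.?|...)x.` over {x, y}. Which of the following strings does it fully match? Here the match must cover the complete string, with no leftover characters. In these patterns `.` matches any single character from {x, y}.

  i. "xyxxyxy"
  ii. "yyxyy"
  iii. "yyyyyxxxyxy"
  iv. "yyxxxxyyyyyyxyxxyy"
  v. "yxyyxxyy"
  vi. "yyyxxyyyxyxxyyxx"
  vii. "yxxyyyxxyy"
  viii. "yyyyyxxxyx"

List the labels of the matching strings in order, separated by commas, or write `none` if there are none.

none

i → no match
ii → no match
iii → no match
iv → no match
v → no match
vi → no match
vii → no match
viii → no match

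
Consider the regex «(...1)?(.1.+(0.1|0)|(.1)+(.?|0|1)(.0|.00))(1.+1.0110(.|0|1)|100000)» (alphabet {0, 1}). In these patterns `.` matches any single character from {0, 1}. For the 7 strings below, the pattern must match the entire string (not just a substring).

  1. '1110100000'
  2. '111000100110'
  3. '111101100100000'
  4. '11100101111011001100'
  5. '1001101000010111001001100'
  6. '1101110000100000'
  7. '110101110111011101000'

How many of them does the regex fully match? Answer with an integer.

1 → match
2 → no match
3 → match
4 → match
5 → no match
6 → match
7 → no match
Total matched: 4

4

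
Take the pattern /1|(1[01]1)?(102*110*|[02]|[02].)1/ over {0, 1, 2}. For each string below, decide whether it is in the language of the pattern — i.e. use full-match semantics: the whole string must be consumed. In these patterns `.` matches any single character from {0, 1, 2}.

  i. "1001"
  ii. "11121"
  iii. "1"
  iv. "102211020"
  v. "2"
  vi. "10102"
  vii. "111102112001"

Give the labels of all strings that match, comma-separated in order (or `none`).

i → no match
ii → match
iii → match
iv → no match — must end with "1"
v → no match — must end with "1"
vi → no match — must end with "1"
vii → no match

ii, iii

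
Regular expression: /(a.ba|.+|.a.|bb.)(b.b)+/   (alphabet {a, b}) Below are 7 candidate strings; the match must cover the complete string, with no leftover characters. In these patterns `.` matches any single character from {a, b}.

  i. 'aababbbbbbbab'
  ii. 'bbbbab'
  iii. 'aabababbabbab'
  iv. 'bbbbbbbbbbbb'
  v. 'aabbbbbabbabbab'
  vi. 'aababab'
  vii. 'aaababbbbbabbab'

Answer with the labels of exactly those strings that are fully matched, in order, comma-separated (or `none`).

i → match
ii → match
iii → match
iv → match
v → match
vi → match
vii → match

i, ii, iii, iv, v, vi, vii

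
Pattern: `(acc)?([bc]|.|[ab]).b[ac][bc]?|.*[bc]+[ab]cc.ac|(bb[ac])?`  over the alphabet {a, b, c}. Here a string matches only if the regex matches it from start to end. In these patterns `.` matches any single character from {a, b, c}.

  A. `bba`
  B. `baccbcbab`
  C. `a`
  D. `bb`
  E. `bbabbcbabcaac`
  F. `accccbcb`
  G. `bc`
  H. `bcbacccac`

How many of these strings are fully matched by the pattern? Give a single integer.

3

A → match
B → no match
C → no match
D → no match
E → no match
F → match
G → no match
H → match
Total matched: 3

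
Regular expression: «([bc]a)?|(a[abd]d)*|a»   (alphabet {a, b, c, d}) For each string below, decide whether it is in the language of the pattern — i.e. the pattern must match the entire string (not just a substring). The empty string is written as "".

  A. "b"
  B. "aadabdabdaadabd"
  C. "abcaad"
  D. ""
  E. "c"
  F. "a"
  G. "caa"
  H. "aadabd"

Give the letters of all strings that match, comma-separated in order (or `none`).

B, D, F, H

A. "b" → no match
B → match
C. "abcaad" → no match
D. "" → match
E. "c" → no match
F. "a" → match
G. "caa" → no match
H. "aadabd" → match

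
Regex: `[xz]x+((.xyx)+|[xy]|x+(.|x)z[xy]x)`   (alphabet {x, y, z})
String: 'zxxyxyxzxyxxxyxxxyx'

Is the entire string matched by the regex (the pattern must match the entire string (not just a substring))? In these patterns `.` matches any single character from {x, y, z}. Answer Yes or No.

Yes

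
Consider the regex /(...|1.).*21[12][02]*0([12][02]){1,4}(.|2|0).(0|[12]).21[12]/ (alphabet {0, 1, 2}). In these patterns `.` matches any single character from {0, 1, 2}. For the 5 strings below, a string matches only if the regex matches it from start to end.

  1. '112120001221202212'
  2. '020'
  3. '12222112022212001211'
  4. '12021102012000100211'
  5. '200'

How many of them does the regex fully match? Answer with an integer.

0

1 → no match
2 → no match
3 → no match
4 → no match
5 → no match
Total matched: 0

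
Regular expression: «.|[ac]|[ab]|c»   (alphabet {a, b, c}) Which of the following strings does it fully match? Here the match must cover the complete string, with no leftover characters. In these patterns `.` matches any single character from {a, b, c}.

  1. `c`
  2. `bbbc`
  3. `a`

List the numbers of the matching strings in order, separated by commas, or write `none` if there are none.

1. `c` → match
2. `bbbc` → no match
3. `a` → match

1, 3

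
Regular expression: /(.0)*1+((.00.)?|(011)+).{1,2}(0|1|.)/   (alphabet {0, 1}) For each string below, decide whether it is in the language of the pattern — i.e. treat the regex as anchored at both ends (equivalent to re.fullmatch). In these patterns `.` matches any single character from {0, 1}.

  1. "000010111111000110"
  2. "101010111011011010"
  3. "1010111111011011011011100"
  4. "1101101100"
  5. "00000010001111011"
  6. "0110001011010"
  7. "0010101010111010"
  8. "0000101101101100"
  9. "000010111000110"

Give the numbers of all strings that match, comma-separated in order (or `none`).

1, 2, 3, 4, 5, 7, 8, 9

1 → match
2 → match
3 → match
4 → match
5 → match
6 → no match
7 → match
8 → match
9 → match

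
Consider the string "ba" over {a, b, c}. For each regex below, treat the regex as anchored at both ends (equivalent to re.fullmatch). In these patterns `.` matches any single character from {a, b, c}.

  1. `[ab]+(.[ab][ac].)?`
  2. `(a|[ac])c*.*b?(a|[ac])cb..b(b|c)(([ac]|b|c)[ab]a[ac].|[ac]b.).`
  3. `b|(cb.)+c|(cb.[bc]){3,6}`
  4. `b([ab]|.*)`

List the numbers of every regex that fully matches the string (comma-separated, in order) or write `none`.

1, 4

1 → match
2 → no match
3 → no match
4 → match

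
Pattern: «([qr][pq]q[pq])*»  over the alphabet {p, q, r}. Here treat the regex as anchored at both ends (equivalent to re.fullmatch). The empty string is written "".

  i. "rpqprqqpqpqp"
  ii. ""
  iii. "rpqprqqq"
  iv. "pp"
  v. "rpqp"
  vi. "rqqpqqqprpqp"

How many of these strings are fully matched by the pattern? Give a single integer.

i → match
ii → match
iii → match
iv → no match
v → match
vi → match
Total matched: 5

5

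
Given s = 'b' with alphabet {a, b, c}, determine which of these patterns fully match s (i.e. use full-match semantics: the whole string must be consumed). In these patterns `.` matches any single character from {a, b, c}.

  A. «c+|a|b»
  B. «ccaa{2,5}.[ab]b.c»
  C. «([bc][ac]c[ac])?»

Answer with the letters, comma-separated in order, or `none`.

A

A → match
B → no match — must start with 'ccaa'
C → no match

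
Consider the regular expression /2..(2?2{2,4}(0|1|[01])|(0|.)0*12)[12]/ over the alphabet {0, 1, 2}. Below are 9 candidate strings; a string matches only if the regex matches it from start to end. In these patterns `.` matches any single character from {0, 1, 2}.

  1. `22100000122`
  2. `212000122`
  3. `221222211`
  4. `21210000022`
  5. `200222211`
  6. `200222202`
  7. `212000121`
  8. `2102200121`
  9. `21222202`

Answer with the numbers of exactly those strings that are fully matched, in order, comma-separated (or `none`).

1, 2, 3, 5, 6, 7, 9

1 → match
2 → match
3 → match
4 → no match
5 → match
6 → match
7 → match
8 → no match
9 → match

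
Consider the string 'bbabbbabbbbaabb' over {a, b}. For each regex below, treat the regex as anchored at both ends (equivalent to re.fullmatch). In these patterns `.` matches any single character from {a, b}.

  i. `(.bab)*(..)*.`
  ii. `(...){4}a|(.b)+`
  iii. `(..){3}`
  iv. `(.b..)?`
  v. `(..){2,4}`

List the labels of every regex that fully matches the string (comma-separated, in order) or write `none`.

i → match
ii → no match
iii → no match
iv → no match
v → no match

i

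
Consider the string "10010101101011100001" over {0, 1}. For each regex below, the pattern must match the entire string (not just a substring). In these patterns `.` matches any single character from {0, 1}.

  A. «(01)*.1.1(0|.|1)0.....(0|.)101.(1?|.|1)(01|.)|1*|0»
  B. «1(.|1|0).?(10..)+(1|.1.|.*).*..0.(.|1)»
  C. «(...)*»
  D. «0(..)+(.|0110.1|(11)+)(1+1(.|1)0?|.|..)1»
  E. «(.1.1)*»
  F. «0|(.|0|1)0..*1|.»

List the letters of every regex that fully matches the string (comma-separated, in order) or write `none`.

B, F

A → no match
B → match
C → no match
D → no match — must start with "0"
E → no match
F → match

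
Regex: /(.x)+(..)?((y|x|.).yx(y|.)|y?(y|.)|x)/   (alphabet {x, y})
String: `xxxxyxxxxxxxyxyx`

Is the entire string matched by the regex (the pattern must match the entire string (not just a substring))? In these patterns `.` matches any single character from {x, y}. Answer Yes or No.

Yes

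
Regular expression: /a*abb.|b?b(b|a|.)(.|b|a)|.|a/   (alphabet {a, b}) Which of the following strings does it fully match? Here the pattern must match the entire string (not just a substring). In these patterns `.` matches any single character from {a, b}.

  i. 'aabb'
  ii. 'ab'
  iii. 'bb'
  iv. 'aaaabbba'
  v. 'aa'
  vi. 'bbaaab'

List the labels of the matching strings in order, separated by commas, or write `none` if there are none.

none

i → no match
ii → no match
iii → no match
iv → no match
v → no match
vi → no match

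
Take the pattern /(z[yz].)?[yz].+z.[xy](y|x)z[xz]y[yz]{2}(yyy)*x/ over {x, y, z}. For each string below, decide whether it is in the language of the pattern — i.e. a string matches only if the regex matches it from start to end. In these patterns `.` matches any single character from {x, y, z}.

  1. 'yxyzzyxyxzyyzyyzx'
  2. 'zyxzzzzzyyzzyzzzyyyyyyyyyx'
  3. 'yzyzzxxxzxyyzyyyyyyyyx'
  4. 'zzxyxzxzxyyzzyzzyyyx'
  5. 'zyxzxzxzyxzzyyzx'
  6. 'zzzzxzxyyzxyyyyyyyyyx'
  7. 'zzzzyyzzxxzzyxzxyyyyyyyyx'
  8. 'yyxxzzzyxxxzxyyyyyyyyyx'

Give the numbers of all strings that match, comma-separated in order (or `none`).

4, 6

1 → no match
2 → no match
3 → no match
4 → match
5 → no match
6 → match
7 → no match
8 → no match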